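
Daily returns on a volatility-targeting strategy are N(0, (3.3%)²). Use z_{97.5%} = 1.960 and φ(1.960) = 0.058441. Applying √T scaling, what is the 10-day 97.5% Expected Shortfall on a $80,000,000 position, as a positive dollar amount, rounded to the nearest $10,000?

σ_{10d} = 3.3% × √10 = 10.436%.
ES multiplier = φ(z)/(1−α) = 0.058441/0.025 = 2.338.
ES = 10.436% × 2.338 = 24.399%; on $80,000,000: $19,519,200.

$19,520,000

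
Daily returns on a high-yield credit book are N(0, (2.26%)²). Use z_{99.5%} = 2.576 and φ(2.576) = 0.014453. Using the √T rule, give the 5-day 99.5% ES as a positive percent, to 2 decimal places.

σ_{5d} = 2.26% × √5 = 5.054%.
ES multiplier = φ(z)/(1−α) = 0.014453/0.005 = 2.891.
ES = 5.054% × 2.891 = 14.611%.

14.61%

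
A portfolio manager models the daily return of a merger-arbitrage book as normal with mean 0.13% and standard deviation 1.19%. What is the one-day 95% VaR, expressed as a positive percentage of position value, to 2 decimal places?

1.83%

At 95% one-sided, z = 1.645.
VaR = −μ + z·σ = −(0.13%) + 1.645 × 1.19% = 1.828%.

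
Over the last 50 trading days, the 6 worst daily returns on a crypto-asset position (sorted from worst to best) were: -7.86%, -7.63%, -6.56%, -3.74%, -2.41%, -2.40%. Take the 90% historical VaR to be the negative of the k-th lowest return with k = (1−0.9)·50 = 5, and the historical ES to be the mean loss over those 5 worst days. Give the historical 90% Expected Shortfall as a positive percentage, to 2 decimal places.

5.64%

The 5 worst returns sum to -28.20%.
ES = −(-28.20%) / 5 = 5.64%.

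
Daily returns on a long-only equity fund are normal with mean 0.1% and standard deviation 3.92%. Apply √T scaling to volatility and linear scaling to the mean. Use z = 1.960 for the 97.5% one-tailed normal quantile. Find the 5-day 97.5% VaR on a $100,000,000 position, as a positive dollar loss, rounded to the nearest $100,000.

σ_{5d} = 3.92% × √5 = 8.765%; μ_{5d} = 5 × 0.1% = 0.500%.
VaR = −(0.500%) + 1.960 × 8.765% = 16.679%.
On $100,000,000: 0.16679 × $100,000,000 = $16,679,000.

$16,700,000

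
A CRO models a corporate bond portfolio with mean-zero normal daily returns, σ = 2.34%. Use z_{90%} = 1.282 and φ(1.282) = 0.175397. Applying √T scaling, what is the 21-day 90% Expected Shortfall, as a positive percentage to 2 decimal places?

18.81%

σ_{21d} = 2.34% × √21 = 10.723%.
ES multiplier = φ(z)/(1−α) = 0.175397/0.1 = 1.754.
ES = 10.723% × 1.754 = 18.808%.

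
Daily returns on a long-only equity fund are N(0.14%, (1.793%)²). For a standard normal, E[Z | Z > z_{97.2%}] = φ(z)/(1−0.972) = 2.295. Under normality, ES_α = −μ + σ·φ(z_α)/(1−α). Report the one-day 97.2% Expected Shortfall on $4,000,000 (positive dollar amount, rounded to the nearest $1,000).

ES = −(0.14%) + 1.793% × 2.295 = 3.975%.
On $4,000,000: 0.03975 × $4,000,000 = $159,000.

$159,000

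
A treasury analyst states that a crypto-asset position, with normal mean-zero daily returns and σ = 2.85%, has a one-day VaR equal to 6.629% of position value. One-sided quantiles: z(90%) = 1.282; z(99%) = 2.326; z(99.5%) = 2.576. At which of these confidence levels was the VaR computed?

99%

Implied z = VaR/σ = 6.629 / 2.85 = 2.326.
This matches z(99%) = 2.326.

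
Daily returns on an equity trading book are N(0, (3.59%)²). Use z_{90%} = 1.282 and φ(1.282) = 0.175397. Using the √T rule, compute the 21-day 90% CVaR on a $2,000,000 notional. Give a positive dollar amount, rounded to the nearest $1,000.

$577,000

σ_{21d} = 3.59% × √21 = 16.451%.
ES multiplier = φ(z)/(1−α) = 0.175397/0.1 = 1.754.
ES = 16.451% × 1.754 = 28.855%; on $2,000,000: $577,100.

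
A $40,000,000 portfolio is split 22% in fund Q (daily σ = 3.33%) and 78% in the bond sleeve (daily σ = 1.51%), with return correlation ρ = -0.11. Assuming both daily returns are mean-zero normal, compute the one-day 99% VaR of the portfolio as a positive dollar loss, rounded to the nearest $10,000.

$1,230,000

σ_p² = 0.22²·3.33² + 0.78²·1.51² + 2·-0.11·0.22·0.78·3.33·1.51 = 1.7341 (%²).
σ_p = √1.7341 = 1.317%.
At 99%, z = 2.326.
VaR = 2.326 × 1.317% = 3.063%; on $40,000,000 that is $1,225,200.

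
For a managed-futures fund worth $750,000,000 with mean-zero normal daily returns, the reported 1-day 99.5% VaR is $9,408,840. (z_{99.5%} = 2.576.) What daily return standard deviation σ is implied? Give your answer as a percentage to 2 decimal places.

0.49%

VaR as a fraction: $9,408,840 / $750,000,000 = 1.255%.
σ = VaR / z = 1.255% / 2.576 = 0.487%.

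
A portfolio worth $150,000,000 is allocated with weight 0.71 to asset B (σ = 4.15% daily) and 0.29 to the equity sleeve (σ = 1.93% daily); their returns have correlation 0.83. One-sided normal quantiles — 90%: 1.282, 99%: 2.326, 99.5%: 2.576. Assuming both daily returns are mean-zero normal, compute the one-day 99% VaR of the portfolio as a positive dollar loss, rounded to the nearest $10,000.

σ_p² = 0.71²·4.15² + 0.29²·1.93² + 2·0.83·0.71·0.29·4.15·1.93 = 11.7327 (%²).
σ_p = √11.7327 = 3.425%.
VaR = 2.326 × 3.425% = 7.967%; on $150,000,000 that is $11,950,500.

$11,950,000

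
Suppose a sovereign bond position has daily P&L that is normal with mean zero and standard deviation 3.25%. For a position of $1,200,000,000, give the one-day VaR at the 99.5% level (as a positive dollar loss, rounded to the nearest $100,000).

$100,500,000

At 99.5% one-sided, z = 2.576.
VaR = z·σ = 2.576 × 3.25% = 8.372%.
On $1,200,000,000: 0.08372 × $1,200,000,000 = $100,464,000.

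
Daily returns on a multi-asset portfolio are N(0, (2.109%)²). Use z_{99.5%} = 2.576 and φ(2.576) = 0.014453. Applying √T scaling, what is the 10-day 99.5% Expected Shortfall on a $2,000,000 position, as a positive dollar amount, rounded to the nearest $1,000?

σ_{10d} = 2.109% × √10 = 6.669%.
ES multiplier = φ(z)/(1−α) = 0.014453/0.005 = 2.891.
ES = 6.669% × 2.891 = 19.280%; on $2,000,000: $385,600.

$386,000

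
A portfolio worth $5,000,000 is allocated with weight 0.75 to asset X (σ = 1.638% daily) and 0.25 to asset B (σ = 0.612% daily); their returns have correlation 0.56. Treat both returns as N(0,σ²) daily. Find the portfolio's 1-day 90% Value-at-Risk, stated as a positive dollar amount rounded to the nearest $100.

σ_p² = 0.75²·1.638² + 0.25²·0.612² + 2·0.56·0.75·0.25·1.638·0.612 = 1.7431 (%²).
σ_p = √1.7431 = 1.320%.
At 90%, z = 1.282.
VaR = 1.282 × 1.320% = 1.692%; on $5,000,000 that is $84,600.

$84,600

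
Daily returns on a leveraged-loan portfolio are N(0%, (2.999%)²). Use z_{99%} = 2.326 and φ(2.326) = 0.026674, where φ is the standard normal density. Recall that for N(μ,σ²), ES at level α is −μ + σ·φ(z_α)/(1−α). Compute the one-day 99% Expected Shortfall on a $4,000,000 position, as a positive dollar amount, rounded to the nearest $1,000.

$320,000

Tail multiplier: φ(z)/(1−α) = 0.026674 / 0.01 = 2.667.
ES = 2.999% × 2.667 = 7.998%.
On $4,000,000: 0.07998 × $4,000,000 = $319,920.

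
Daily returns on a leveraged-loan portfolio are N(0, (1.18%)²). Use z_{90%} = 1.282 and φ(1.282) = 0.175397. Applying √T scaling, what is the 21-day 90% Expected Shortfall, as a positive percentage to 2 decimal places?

σ_{21d} = 1.18% × √21 = 5.407%.
ES multiplier = φ(z)/(1−α) = 0.175397/0.1 = 1.754.
ES = 5.407% × 1.754 = 9.484%.

9.48%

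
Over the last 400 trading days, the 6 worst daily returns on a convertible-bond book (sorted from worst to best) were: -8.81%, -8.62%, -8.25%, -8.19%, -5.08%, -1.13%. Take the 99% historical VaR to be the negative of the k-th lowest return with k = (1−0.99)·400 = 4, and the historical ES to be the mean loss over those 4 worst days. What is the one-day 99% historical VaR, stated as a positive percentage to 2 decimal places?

8.19%

k = 4; the 4th lowest return is -8.19%, so VaR = 8.19%.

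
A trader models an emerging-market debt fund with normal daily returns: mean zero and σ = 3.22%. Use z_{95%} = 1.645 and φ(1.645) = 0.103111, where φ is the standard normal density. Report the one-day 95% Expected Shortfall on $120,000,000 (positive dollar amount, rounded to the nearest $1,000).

$7,968,000

Tail multiplier: φ(z)/(1−α) = 0.103111 / 0.05 = 2.062.
ES = 3.22% × 2.062 = 6.640%.
On $120,000,000: 0.06640 × $120,000,000 = $7,968,000.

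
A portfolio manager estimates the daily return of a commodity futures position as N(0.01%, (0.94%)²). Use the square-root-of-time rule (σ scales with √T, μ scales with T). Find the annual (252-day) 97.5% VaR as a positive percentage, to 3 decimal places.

26.727%

At 97.5%, z = 1.960.
σ_{252d} = 0.94% × √252 = 14.922%; μ_{252d} = 252 × 0.01% = 2.520%.
VaR = −(2.520%) + 1.960 × 14.922% = 26.727%.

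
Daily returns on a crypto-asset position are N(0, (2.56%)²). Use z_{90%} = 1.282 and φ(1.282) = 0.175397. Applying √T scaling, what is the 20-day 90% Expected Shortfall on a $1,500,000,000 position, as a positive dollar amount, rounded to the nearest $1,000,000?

σ_{20d} = 2.56% × √20 = 11.449%.
ES multiplier = φ(z)/(1−α) = 0.175397/0.1 = 1.754.
ES = 11.449% × 1.754 = 20.082%; on $1,500,000,000: $301,230,000.

$301,000,000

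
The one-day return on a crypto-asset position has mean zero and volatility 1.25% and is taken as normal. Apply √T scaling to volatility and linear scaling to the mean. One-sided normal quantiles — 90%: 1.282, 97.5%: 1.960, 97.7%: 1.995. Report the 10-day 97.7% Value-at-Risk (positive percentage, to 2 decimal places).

σ_{10d} = 1.25% × √10 = 3.953%.
VaR = 1.995 × 3.953% = 7.886%.

7.89%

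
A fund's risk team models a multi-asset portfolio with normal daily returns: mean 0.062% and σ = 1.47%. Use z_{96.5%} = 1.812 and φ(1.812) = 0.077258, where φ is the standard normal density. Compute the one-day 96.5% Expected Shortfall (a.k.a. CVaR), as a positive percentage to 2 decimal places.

3.18%

Tail multiplier: φ(z)/(1−α) = 0.077258 / 0.035 = 2.207.
ES = −(0.062%) + 1.47% × 2.207 = 3.182%.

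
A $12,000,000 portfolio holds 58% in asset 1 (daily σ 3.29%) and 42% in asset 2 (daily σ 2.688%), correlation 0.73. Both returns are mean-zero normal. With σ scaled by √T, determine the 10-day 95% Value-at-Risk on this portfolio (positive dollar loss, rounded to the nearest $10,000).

σ_p = √(0.58²·3.29² + 0.42²·2.688² + 2·0.73·0.58·0.42·3.29·2.688) = 2.839%.
σ_{10d} = 2.839% × √10 = 8.978%.
z(95%) = 1.645.
VaR = 1.645 × 8.978% = 14.769%; on $12,000,000 that is $1,772,280.

$1,770,000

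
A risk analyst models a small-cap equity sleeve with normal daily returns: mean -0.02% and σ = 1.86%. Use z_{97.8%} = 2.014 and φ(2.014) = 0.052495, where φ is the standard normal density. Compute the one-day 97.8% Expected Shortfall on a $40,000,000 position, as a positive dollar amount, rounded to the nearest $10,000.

Tail multiplier: φ(z)/(1−α) = 0.052495 / 0.022 = 2.386.
ES = −(-0.02%) + 1.86% × 2.386 = 4.458%.
On $40,000,000: 0.04458 × $40,000,000 = $1,783,200.

$1,780,000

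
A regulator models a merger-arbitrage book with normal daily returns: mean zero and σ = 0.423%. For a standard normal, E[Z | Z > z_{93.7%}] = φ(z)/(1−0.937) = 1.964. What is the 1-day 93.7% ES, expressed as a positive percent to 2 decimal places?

0.83%

ES = 0.423% × 1.964 = 0.831%.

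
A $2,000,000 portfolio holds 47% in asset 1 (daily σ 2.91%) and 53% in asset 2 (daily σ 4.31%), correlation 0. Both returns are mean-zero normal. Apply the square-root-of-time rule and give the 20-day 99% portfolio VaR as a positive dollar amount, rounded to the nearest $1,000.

$554,000

σ_p = √(0.47²·2.91² + 0.53²·4.31² + 2·0·0.47·0.53·2.91·4.31) = 2.662%.
σ_{20d} = 2.662% × √20 = 11.905%.
z(99%) = 2.326.
VaR = 2.326 × 11.905% = 27.691%; on $2,000,000 that is $553,820.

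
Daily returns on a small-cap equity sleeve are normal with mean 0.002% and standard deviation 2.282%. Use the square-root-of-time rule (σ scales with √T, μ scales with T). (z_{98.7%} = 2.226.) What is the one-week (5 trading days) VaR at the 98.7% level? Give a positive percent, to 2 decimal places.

σ_{5d} = 2.282% × √5 = 5.103%; μ_{5d} = 5 × 0.002% = 0.010%.
VaR = −(0.010%) + 2.226 × 5.103% = 11.349%.

11.35%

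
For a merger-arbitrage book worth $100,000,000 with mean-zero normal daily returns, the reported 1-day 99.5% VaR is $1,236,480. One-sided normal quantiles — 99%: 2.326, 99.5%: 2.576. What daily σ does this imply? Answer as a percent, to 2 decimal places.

VaR as a fraction: $1,236,480 / $100,000,000 = 1.236%.
σ = VaR / z = 1.236% / 2.576 = 0.480%.

0.48%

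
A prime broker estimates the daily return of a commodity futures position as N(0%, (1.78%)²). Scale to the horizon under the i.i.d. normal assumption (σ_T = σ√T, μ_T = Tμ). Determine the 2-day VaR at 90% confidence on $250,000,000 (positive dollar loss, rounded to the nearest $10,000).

At 90%, z = 1.282.
σ_{2d} = 1.78% × √2 = 2.517%.
VaR = 1.282 × 2.517% = 3.227%.
On $250,000,000: 0.03227 × $250,000,000 = $8,067,500.

$8,070,000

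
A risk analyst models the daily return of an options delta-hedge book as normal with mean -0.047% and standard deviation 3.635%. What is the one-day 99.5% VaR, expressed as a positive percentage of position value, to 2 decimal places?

At 99.5% one-sided, z = 2.576.
VaR = −μ + z·σ = −(-0.047%) + 2.576 × 3.635% = 9.411%.

9.41%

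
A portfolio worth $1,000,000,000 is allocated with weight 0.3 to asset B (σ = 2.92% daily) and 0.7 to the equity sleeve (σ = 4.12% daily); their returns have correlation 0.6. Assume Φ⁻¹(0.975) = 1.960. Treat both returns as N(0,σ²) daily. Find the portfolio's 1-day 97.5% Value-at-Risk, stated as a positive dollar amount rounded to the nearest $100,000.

$68,200,000

σ_p² = 0.3²·2.92² + 0.7²·4.12² + 2·0.6·0.3·0.7·2.92·4.12 = 12.1165 (%²).
σ_p = √12.1165 = 3.481%.
VaR = 1.960 × 3.481% = 6.823%; on $1,000,000,000 that is $68,230,000.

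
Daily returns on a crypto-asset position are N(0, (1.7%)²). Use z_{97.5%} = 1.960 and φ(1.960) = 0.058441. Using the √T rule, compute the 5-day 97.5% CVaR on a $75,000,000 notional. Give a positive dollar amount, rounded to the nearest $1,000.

σ_{5d} = 1.7% × √5 = 3.801%.
ES multiplier = φ(z)/(1−α) = 0.058441/0.025 = 2.338.
ES = 3.801% × 2.338 = 8.887%; on $75,000,000: $6,665,250.

$6,665,000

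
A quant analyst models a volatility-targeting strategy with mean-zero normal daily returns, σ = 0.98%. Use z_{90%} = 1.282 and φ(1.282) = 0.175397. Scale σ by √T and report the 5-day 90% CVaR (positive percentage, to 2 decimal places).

3.84%

σ_{5d} = 0.98% × √5 = 2.191%.
ES multiplier = φ(z)/(1−α) = 0.175397/0.1 = 1.754.
ES = 2.191% × 1.754 = 3.843%.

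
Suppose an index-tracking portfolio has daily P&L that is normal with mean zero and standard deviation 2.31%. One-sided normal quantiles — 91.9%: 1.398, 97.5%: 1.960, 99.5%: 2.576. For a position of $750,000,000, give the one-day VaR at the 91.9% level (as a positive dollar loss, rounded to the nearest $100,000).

$24,200,000

VaR = z·σ = 1.398 × 2.31% = 3.229%.
On $750,000,000: 0.03229 × $750,000,000 = $24,217,500.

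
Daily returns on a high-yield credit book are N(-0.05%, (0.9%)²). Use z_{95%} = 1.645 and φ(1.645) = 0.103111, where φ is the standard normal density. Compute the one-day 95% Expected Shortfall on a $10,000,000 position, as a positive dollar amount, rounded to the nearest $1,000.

Tail multiplier: φ(z)/(1−α) = 0.103111 / 0.05 = 2.062.
ES = −(-0.05%) + 0.9% × 2.062 = 1.906%.
On $10,000,000: 0.01906 × $10,000,000 = $190,600.

$191,000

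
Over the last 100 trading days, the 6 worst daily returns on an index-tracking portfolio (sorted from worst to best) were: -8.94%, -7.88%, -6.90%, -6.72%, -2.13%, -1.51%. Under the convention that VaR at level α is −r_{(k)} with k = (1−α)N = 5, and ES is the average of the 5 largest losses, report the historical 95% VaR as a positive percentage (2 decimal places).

2.13%

k = 5; the 5th lowest return is -2.13%, so VaR = 2.13%.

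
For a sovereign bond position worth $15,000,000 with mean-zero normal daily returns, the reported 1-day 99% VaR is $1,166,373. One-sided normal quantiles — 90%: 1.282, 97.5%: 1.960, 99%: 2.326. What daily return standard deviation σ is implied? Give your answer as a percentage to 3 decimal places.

VaR as a fraction: $1,166,373 / $15,000,000 = 7.776%.
σ = VaR / z = 7.776% / 2.326 = 3.343%.

3.343%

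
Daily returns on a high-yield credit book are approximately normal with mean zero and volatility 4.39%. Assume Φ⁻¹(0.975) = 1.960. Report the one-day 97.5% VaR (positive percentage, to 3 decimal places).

8.604%

VaR = z·σ = 1.960 × 4.39% = 8.604%.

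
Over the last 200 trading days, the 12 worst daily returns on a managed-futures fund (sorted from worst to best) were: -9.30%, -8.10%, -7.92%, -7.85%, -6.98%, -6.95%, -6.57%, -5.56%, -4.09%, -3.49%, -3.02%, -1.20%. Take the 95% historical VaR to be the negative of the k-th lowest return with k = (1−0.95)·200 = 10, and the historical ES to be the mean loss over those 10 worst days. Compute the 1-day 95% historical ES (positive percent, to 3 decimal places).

6.681%

The 10 worst returns sum to -66.81%.
ES = −(-66.81%) / 10 = 6.681%.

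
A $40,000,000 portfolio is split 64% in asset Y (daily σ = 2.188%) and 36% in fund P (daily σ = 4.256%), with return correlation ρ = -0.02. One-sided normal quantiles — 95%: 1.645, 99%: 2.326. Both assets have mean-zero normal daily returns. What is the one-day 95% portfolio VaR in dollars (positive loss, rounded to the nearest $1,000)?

$1,352,000

σ_p² = 0.64²·2.188² + 0.36²·4.256² + 2·-0.02·0.64·0.36·2.188·4.256 = 4.2226 (%²).
σ_p = √4.2226 = 2.055%.
VaR = 1.645 × 2.055% = 3.380%; on $40,000,000 that is $1,352,000.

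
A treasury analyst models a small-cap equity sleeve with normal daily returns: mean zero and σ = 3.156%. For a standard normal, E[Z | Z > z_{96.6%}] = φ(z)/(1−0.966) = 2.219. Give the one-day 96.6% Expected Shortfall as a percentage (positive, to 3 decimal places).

7.003%

ES = 3.156% × 2.219 = 7.003%.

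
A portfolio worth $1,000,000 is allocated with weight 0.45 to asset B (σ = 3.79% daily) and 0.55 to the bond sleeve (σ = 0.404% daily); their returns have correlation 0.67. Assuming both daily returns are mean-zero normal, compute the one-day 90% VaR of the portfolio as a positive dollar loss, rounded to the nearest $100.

$23,900

σ_p² = 0.45²·3.79² + 0.55²·0.404² + 2·0.67·0.45·0.55·3.79·0.404 = 3.4659 (%²).
σ_p = √3.4659 = 1.862%.
At 90%, z = 1.282.
VaR = 1.282 × 1.862% = 2.387%; on $1,000,000 that is $23,870.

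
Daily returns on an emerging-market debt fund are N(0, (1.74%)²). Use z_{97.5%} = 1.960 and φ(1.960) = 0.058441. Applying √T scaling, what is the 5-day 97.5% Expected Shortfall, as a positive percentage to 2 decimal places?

9.10%

σ_{5d} = 1.74% × √5 = 3.891%.
ES multiplier = φ(z)/(1−α) = 0.058441/0.025 = 2.338.
ES = 3.891% × 2.338 = 9.097%.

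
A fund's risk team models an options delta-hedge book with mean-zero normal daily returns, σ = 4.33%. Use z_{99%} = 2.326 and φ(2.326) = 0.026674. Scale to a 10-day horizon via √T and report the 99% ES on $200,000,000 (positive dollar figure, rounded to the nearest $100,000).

$73,000,000

σ_{10d} = 4.33% × √10 = 13.693%.
ES multiplier = φ(z)/(1−α) = 0.026674/0.01 = 2.667.
ES = 13.693% × 2.667 = 36.519%; on $200,000,000: $73,038,000.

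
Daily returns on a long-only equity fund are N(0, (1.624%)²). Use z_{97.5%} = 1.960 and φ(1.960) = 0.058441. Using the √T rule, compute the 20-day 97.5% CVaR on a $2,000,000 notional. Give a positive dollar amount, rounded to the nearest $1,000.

$340,000

σ_{20d} = 1.624% × √20 = 7.263%.
ES multiplier = φ(z)/(1−α) = 0.058441/0.025 = 2.338.
ES = 7.263% × 2.338 = 16.981%; on $2,000,000: $339,620.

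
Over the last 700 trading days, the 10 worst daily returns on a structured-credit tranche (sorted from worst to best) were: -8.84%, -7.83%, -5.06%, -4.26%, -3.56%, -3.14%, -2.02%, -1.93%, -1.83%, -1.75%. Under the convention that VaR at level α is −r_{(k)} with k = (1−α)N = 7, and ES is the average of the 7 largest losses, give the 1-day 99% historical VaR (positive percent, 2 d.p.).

k = 7; the 7th lowest return is -2.02%, so VaR = 2.02%.

2.02%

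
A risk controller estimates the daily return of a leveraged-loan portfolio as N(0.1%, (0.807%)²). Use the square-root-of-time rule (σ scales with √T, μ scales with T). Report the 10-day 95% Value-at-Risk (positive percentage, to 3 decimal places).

3.198%

At 95%, z = 1.645.
σ_{10d} = 0.807% × √10 = 2.552%; μ_{10d} = 10 × 0.1% = 1.000%.
VaR = −(1.000%) + 1.645 × 2.552% = 3.198%.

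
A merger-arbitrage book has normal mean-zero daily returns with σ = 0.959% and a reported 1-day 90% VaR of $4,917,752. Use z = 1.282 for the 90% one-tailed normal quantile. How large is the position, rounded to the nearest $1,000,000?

VaR as a fraction of value: z·σ = 1.282 × 0.959% = 1.22944%.
Position = $4,917,752 / 0.0122944 = $400,000,000.

$400,000,000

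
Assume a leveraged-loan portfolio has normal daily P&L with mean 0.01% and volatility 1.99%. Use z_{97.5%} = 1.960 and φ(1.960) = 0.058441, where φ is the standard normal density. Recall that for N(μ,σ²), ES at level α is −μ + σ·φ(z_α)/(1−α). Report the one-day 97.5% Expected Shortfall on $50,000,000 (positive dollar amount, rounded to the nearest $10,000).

$2,320,000

Tail multiplier: φ(z)/(1−α) = 0.058441 / 0.025 = 2.338.
ES = −(0.01%) + 1.99% × 2.338 = 4.643%.
On $50,000,000: 0.04643 × $50,000,000 = $2,321,500.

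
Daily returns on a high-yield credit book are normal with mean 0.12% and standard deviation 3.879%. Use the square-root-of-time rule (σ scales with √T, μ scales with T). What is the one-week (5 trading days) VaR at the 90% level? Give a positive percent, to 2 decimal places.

10.52%

At 90%, z = 1.282.
σ_{5d} = 3.879% × √5 = 8.674%; μ_{5d} = 5 × 0.12% = 0.600%.
VaR = −(0.600%) + 1.282 × 8.674% = 10.520%.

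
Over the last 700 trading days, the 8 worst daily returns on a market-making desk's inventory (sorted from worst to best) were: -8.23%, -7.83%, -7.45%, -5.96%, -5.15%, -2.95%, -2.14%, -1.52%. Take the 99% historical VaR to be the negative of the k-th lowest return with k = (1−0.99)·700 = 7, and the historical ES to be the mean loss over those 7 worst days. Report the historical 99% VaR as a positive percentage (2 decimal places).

k = 7; the 7th lowest return is -2.14%, so VaR = 2.14%.

2.14%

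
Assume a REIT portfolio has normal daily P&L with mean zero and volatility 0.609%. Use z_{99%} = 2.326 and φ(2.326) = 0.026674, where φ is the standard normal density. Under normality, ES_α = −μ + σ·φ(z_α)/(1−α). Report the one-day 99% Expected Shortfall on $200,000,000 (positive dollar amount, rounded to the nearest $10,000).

$3,250,000

Tail multiplier: φ(z)/(1−α) = 0.026674 / 0.01 = 2.667.
ES = 0.609% × 2.667 = 1.624%.
On $200,000,000: 0.01624 × $200,000,000 = $3,248,000.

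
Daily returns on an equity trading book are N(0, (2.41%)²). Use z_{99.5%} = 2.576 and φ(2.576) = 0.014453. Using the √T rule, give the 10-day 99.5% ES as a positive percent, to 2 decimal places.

σ_{10d} = 2.41% × √10 = 7.621%.
ES multiplier = φ(z)/(1−α) = 0.014453/0.005 = 2.891.
ES = 7.621% × 2.891 = 22.032%.

22.03%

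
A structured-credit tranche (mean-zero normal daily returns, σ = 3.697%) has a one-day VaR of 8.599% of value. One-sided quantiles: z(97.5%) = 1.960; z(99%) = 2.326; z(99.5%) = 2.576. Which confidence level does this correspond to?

Implied z = VaR/σ = 8.599 / 3.697 = 2.326.
This matches z(99%) = 2.326.

99%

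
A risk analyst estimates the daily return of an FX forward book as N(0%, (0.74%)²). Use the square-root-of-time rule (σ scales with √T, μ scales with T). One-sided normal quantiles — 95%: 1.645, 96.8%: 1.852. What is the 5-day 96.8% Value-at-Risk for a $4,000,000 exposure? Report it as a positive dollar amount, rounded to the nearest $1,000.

σ_{5d} = 0.74% × √5 = 1.655%.
VaR = 1.852 × 1.655% = 3.065%.
On $4,000,000: 0.03065 × $4,000,000 = $122,600.

$123,000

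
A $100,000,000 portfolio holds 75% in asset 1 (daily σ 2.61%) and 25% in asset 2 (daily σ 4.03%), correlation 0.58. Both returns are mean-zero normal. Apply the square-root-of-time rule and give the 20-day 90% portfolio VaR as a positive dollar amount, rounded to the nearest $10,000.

σ_p = √(0.75²·2.61² + 0.25²·4.03² + 2·0.58·0.75·0.25·2.61·4.03) = 2.671%.
σ_{20d} = 2.671% × √20 = 11.945%.
z(90%) = 1.282.
VaR = 1.282 × 11.945% = 15.313%; on $100,000,000 that is $15,313,000.

$15,310,000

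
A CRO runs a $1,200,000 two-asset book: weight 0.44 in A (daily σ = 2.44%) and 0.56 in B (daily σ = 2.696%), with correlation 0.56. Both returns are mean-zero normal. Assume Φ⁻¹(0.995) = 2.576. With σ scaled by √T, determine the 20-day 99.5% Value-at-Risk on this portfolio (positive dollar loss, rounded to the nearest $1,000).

σ_p = √(0.44²·2.44² + 0.56²·2.696² + 2·0.56·0.44·0.56·2.44·2.696) = 2.291%.
σ_{20d} = 2.291% × √20 = 10.246%.
VaR = 2.576 × 10.246% = 26.394%; on $1,200,000 that is $316,728.

$317,000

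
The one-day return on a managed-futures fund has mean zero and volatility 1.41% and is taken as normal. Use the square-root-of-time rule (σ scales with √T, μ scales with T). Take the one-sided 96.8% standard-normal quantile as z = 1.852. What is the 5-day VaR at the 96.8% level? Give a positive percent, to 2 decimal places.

5.84%

σ_{5d} = 1.41% × √5 = 3.153%.
VaR = 1.852 × 3.153% = 5.839%.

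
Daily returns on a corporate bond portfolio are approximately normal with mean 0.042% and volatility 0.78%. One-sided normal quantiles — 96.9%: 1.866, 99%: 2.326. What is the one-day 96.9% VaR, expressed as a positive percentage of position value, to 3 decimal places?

VaR = −μ + z·σ = −(0.042%) + 1.866 × 0.78% = 1.413%.

1.413%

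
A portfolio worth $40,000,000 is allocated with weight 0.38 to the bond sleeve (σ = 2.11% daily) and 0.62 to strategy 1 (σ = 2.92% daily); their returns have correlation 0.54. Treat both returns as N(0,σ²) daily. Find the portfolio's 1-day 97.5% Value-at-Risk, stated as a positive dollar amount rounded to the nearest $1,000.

$1,837,000

σ_p² = 0.38²·2.11² + 0.62²·2.92² + 2·0.54·0.38·0.62·2.11·2.92 = 5.4881 (%²).
σ_p = √5.4881 = 2.343%.
At 97.5%, z = 1.960.
VaR = 1.960 × 2.343% = 4.592%; on $40,000,000 that is $1,836,800.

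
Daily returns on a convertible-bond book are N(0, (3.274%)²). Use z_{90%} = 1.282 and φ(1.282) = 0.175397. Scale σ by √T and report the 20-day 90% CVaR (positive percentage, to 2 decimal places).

25.68%

σ_{20d} = 3.274% × √20 = 14.642%.
ES multiplier = φ(z)/(1−α) = 0.175397/0.1 = 1.754.
ES = 14.642% × 1.754 = 25.682%.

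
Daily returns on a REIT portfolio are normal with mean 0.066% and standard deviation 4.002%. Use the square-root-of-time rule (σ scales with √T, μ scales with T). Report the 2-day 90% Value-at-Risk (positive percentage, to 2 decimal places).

7.12%

At 90%, z = 1.282.
σ_{2d} = 4.002% × √2 = 5.660%; μ_{2d} = 2 × 0.066% = 0.132%.
VaR = −(0.132%) + 1.282 × 5.660% = 7.124%.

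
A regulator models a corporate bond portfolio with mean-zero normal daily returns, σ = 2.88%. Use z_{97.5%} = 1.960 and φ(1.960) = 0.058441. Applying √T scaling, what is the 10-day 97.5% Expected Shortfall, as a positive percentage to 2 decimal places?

σ_{10d} = 2.88% × √10 = 9.107%.
ES multiplier = φ(z)/(1−α) = 0.058441/0.025 = 2.338.
ES = 9.107% × 2.338 = 21.292%.

21.29%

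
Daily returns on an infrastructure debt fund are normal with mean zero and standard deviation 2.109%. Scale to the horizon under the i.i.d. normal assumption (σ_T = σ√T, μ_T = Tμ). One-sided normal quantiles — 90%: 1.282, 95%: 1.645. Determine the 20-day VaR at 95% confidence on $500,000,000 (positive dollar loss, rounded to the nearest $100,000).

σ_{20d} = 2.109% × √20 = 9.432%.
VaR = 1.645 × 9.432% = 15.516%.
On $500,000,000: 0.15516 × $500,000,000 = $77,580,000.

$77,600,000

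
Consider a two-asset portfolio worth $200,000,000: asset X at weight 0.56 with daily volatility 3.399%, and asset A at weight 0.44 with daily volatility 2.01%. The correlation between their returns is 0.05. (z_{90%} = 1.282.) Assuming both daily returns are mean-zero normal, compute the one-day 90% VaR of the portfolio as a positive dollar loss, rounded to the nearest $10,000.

σ_p² = 0.56²·3.399² + 0.44²·2.01² + 2·0.05·0.56·0.44·3.399·2.01 = 4.5736 (%²).
σ_p = √4.5736 = 2.139%.
VaR = 1.282 × 2.139% = 2.742%; on $200,000,000 that is $5,484,000.

$5,480,000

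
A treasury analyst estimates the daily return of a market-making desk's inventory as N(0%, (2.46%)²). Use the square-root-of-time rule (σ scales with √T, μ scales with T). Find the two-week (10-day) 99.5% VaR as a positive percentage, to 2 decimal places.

20.04%

At 99.5%, z = 2.576.
σ_{10d} = 2.46% × √10 = 7.779%.
VaR = 2.576 × 7.779% = 20.039%.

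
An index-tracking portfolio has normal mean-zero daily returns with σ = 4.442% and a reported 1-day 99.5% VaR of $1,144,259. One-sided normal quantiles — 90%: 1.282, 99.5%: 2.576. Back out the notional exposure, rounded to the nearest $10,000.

$10,000,000

VaR as a fraction of value: z·σ = 2.576 × 4.442% = 11.4426%.
Position = $1,144,259 / 0.114426 = $9,999,998.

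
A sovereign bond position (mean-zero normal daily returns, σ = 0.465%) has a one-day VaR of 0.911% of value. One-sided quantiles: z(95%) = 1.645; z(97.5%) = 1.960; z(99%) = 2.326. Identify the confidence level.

97.5%

Implied z = VaR/σ = 0.911 / 0.465 = 1.959.
This matches z(97.5%) = 1.960.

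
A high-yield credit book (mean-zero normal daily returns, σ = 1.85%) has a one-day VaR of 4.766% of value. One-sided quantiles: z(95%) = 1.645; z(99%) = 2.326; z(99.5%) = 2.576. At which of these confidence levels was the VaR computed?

99.5%

Implied z = VaR/σ = 4.766 / 1.85 = 2.576.
This matches z(99.5%) = 2.576.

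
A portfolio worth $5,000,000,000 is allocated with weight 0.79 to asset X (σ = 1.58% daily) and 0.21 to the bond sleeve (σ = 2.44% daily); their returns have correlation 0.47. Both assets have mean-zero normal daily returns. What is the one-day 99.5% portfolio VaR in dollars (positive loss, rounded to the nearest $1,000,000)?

$200,000,000

σ_p² = 0.79²·1.58² + 0.21²·2.44² + 2·0.47·0.79·0.21·1.58·2.44 = 2.4218 (%²).
σ_p = √2.4218 = 1.556%.
At 99.5%, z = 2.576.
VaR = 2.576 × 1.556% = 4.008%; on $5,000,000,000 that is $200,400,000.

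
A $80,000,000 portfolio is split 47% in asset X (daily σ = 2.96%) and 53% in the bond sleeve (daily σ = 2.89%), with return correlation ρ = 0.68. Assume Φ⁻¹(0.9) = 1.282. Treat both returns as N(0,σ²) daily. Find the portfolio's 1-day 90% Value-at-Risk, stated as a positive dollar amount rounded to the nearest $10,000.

$2,750,000

σ_p² = 0.47²·2.96² + 0.53²·2.89² + 2·0.68·0.47·0.53·2.96·2.89 = 7.1796 (%²).
σ_p = √7.1796 = 2.679%.
VaR = 1.282 × 2.679% = 3.434%; on $80,000,000 that is $2,747,200.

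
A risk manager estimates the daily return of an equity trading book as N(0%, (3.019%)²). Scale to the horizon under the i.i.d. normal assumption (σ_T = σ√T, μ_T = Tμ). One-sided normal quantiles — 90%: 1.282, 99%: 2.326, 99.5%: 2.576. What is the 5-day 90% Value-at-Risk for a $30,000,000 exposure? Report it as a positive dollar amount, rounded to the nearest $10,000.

σ_{5d} = 3.019% × √5 = 6.751%.
VaR = 1.282 × 6.751% = 8.655%.
On $30,000,000: 0.08655 × $30,000,000 = $2,596,500.

$2,600,000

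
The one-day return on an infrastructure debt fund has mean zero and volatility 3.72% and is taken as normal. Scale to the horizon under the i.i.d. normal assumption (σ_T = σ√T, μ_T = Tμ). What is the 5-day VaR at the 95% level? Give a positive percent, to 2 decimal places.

13.68%

At 95%, z = 1.645.
σ_{5d} = 3.72% × √5 = 8.318%.
VaR = 1.645 × 8.318% = 13.683%.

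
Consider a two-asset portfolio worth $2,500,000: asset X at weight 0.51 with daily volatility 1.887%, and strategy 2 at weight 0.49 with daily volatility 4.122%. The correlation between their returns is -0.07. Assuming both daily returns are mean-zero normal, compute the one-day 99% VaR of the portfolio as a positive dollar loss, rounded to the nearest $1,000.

σ_p² = 0.51²·1.887² + 0.49²·4.122² + 2·-0.07·0.51·0.49·1.887·4.122 = 4.7335 (%²).
σ_p = √4.7335 = 2.176%.
At 99%, z = 2.326.
VaR = 2.326 × 2.176% = 5.061%; on $2,500,000 that is $126,525.

$127,000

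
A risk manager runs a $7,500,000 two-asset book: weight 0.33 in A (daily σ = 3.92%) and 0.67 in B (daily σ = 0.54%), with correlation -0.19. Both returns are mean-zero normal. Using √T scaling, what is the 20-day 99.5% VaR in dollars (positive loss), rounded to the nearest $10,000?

$1,100,000

σ_p = √(0.33²·3.92² + 0.67²·0.54² + 2·-0.19·0.33·0.67·3.92·0.54) = 1.275%.
σ_{20d} = 1.275% × √20 = 5.702%.
z(99.5%) = 2.576.
VaR = 2.576 × 5.702% = 14.688%; on $7,500,000 that is $1,101,600.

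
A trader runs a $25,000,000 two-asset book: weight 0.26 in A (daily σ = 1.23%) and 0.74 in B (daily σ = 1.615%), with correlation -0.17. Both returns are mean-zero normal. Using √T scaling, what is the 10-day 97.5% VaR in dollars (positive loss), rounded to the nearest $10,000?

σ_p = √(0.26²·1.23² + 0.74²·1.615² + 2·-0.17·0.26·0.74·1.23·1.615) = 1.183%.
σ_{10d} = 1.183% × √10 = 3.741%.
z(97.5%) = 1.960.
VaR = 1.960 × 3.741% = 7.332%; on $25,000,000 that is $1,833,000.

$1,830,000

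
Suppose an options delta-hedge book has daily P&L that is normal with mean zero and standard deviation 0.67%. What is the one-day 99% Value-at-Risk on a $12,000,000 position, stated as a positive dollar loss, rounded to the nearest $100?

At 99% one-sided, z = 2.326.
VaR = z·σ = 2.326 × 0.67% = 1.558%.
On $12,000,000: 0.01558 × $12,000,000 = $186,960.

$187,000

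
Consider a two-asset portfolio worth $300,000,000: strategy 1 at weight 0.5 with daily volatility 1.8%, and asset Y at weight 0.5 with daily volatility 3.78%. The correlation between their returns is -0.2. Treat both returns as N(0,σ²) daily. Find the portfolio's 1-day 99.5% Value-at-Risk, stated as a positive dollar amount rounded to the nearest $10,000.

σ_p² = 0.5²·1.8² + 0.5²·3.78² + 2·-0.2·0.5·0.5·1.8·3.78 = 3.7017 (%²).
σ_p = √3.7017 = 1.924%.
At 99.5%, z = 2.576.
VaR = 2.576 × 1.924% = 4.956%; on $300,000,000 that is $14,868,000.

$14,870,000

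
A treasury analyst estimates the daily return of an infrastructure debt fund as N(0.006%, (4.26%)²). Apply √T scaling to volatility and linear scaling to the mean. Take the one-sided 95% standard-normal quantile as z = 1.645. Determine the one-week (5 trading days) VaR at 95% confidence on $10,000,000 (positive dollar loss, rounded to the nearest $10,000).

$1,560,000

σ_{5d} = 4.26% × √5 = 9.526%; μ_{5d} = 5 × 0.006% = 0.030%.
VaR = −(0.030%) + 1.645 × 9.526% = 15.640%.
On $10,000,000: 0.15640 × $10,000,000 = $1,564,000.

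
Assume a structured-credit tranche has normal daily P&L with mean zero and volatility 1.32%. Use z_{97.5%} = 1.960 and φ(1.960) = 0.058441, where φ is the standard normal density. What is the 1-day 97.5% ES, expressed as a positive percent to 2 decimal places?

3.09%

Tail multiplier: φ(z)/(1−α) = 0.058441 / 0.025 = 2.338.
ES = 1.32% × 2.338 = 3.086%.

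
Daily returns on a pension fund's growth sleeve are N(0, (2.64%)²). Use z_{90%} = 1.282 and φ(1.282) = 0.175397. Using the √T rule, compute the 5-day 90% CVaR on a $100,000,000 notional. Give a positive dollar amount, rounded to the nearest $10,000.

$10,350,000

σ_{5d} = 2.64% × √5 = 5.903%.
ES multiplier = φ(z)/(1−α) = 0.175397/0.1 = 1.754.
ES = 5.903% × 1.754 = 10.354%; on $100,000,000: $10,354,000.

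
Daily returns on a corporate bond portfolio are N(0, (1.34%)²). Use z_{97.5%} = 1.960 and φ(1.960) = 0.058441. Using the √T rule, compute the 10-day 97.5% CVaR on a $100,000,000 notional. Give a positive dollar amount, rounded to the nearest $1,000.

$9,906,000

σ_{10d} = 1.34% × √10 = 4.237%.
ES multiplier = φ(z)/(1−α) = 0.058441/0.025 = 2.338.
ES = 4.237% × 2.338 = 9.906%; on $100,000,000: $9,906,000.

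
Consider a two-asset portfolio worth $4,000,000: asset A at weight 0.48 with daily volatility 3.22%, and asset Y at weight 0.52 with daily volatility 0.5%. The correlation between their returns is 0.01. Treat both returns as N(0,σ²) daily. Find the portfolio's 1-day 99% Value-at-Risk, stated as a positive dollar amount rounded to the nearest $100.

σ_p² = 0.48²·3.22² + 0.52²·0.5² + 2·0.01·0.48·0.52·3.22·0.5 = 2.4645 (%²).
σ_p = √2.4645 = 1.570%.
At 99%, z = 2.326.
VaR = 2.326 × 1.570% = 3.652%; on $4,000,000 that is $146,080.

$146,100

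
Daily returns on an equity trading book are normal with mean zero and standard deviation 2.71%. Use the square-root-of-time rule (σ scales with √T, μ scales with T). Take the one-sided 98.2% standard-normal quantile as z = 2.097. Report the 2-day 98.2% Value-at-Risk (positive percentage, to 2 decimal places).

σ_{2d} = 2.71% × √2 = 3.833%.
VaR = 2.097 × 3.833% = 8.038%.

8.04%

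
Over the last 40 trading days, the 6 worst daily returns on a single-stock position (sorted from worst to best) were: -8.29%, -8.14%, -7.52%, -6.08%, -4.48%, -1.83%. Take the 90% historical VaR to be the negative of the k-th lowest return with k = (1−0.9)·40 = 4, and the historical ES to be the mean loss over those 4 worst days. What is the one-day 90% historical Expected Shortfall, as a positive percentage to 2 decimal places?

7.51%

The 4 worst returns sum to -30.03%.
ES = −(-30.03%) / 4 = 7.5075% ≈ 7.51%.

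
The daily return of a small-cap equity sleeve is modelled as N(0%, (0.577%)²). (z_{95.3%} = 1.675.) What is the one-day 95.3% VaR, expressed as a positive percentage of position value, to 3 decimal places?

VaR = z·σ = 1.675 × 0.577% = 0.966%.

0.966%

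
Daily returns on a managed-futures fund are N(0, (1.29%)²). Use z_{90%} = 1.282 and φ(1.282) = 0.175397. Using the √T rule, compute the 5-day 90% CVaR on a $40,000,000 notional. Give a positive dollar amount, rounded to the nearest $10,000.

σ_{5d} = 1.29% × √5 = 2.885%.
ES multiplier = φ(z)/(1−α) = 0.175397/0.1 = 1.754.
ES = 2.885% × 1.754 = 5.060%; on $40,000,000: $2,024,000.

$2,020,000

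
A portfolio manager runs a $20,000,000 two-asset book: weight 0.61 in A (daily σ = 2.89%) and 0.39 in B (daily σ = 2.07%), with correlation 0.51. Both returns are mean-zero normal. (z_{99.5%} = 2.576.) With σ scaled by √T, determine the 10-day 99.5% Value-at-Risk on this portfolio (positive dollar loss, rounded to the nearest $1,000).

$3,719,000

σ_p = √(0.61²·2.89² + 0.39²·2.07² + 2·0.51·0.61·0.39·2.89·2.07) = 2.283%.
σ_{10d} = 2.283% × √10 = 7.219%.
VaR = 2.576 × 7.219% = 18.596%; on $20,000,000 that is $3,719,200.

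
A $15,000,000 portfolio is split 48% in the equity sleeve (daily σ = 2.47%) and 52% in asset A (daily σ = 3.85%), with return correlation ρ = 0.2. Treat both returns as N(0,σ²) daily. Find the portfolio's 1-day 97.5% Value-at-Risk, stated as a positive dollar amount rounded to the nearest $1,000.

$742,000

σ_p² = 0.48²·2.47² + 0.52²·3.85² + 2·0.2·0.48·0.52·2.47·3.85 = 6.3631 (%²).
σ_p = √6.3631 = 2.523%.
At 97.5%, z = 1.960.
VaR = 1.960 × 2.523% = 4.945%; on $15,000,000 that is $741,750.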